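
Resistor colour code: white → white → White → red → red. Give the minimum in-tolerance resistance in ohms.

White → 9 (first significant figure)
White → 9 (second significant figure)
White → 9 (third significant figure)
Red → ×10^2 multiplier
Red → ±2% tolerance
999 × 100 = 99900 Ω
Minimum = 99900 × (1 − 2/100) = 97902 Ω.

97902 Ω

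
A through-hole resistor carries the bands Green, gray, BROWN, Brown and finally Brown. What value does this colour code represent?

Green → 5 (first significant figure)
Grey → 8 (second significant figure)
Brown → 1 (third significant figure)
Brown → ×10 multiplier
581 × 10 = 5810 Ω

5810 Ω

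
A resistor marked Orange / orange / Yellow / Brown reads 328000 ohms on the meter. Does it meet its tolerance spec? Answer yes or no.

yes

Orange → 3 (first significant figure)
Orange → 3 (second significant figure)
Yellow → ×10^4 multiplier
Brown → ±1% tolerance
33 × 10000 = 330000 Ω
Allowed range: 326700 Ω to 333300 Ω.
328000 ohms lies inside that range.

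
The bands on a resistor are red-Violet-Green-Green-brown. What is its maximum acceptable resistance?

Red → 2 (first significant figure)
Violet → 7 (second significant figure)
Green → 5 (third significant figure)
Green → ×10^5 multiplier
Brown → ±1% tolerance
275 × 100000 = 27500000 Ω
Maximum = 27500000 × (1 + 1/100) = 27775000 Ω.

27775000 Ω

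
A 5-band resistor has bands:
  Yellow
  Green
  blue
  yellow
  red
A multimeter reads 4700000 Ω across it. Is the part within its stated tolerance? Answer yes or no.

no

Yellow → 4 (first significant figure)
Green → 5 (second significant figure)
Blue → 6 (third significant figure)
Yellow → ×10^4 multiplier
Red → ±2% tolerance
456 × 10000 = 4560000 Ω
Allowed range: 4468800 Ω to 4651200 Ω.
4700000 Ω lies outside that range.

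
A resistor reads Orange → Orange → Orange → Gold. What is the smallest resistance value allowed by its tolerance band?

31350 Ω

Orange → 3 (first significant figure)
Orange → 3 (second significant figure)
Orange → ×10^3 multiplier
Gold → ±5% tolerance
33 × 1000 = 33000 Ω
Smallest = 33000 × (1 − 5/100) = 31350 Ω.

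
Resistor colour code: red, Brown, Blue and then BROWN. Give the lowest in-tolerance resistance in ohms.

20790000 Ω

Red → 2 (first significant figure)
Brown → 1 (second significant figure)
Blue → ×10^6 multiplier
Brown → ±1% tolerance
21 × 1000000 = 21000000 Ω
Lowest = 21000000 × (1 − 1/100) = 20790000 Ω.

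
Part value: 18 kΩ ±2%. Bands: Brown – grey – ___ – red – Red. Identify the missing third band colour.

18000 Ω = 180 × 10^2.
The third band gives digit 0 of the significand, and 0 is black.

black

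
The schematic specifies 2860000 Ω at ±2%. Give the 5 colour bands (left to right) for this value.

red, grey, blue, yellow, red

2860000 Ω = 286 × 10^4.
2 → red
8 → grey
6 → blue
Multiplier 10^4 → yellow.
±2% tolerance → red.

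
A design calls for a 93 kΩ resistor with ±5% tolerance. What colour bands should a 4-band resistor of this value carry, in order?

93000 Ω = 93 × 10^3.
9 → white
3 → orange
Multiplier 10^3 → orange.
±5% tolerance → gold.

white, orange, orange, gold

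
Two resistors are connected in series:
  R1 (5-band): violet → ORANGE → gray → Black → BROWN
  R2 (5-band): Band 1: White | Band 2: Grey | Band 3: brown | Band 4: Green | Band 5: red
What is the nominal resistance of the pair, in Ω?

R1: violet, orange, grey → 738; black ×1 → 738 Ω.
R2: white, grey, brown → 981; green ×10^5 → 98100000 Ω.
Series: 738 + 98100000 = 98100738 Ω.

98100738 Ω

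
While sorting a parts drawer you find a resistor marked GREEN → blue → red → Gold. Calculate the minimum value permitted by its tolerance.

5320 Ω

Green → 5 (first significant figure)
Blue → 6 (second significant figure)
Red → ×10^2 multiplier
Gold → ±5% tolerance
56 × 100 = 5600 Ω
Minimum = 5600 × (1 − 5/100) = 5320 Ω.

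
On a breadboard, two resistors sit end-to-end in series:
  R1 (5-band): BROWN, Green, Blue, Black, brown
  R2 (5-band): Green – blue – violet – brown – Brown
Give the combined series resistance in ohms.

R1: brown, green, blue → 156; black ×1 → 156 Ω.
R2: green, blue, violet → 567; brown ×10 → 5670 Ω.
Series: 156 + 5670 = 5826 Ω.

5826 Ω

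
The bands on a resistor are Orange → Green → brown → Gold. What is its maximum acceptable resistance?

367.5 Ω

Orange → 3 (first significant figure)
Green → 5 (second significant figure)
Brown → ×10 multiplier
Gold → ±5% tolerance
35 × 10 = 350 Ω
Maximum = 350 × (1 + 5/100) = 367.5 Ω.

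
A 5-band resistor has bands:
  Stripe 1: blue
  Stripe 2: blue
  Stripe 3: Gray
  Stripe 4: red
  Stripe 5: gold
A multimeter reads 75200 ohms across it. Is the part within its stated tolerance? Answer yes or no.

no

Blue → 6 (first significant figure)
Blue → 6 (second significant figure)
Grey → 8 (third significant figure)
Red → ×10^2 multiplier
Gold → ±5% tolerance
668 × 100 = 66800 Ω
Allowed range: 63460 Ω to 70140 Ω.
75200 ohms lies outside that range.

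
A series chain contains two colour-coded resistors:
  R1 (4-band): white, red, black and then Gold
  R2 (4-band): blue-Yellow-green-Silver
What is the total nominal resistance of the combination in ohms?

6400092 Ω

R1: white, red → 92; black ×1 → 92 Ω.
R2: blue, yellow → 64; green ×10^5 → 6400000 Ω.
Series: 92 + 6400000 = 6400092 Ω.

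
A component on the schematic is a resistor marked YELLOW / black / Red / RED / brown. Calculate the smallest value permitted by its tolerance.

Yellow → 4 (first significant figure)
Black → 0 (second significant figure)
Red → 2 (third significant figure)
Red → ×10^2 multiplier
Brown → ±1% tolerance
402 × 100 = 40200 Ω
Smallest = 40200 × (1 − 1/100) = 39798 Ω.

39798 Ω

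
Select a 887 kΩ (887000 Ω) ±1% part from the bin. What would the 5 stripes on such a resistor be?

887000 Ω = 887 × 10^3.
8 → grey
8 → grey
7 → violet
Multiplier 10^3 → orange.
±1% tolerance → brown.

grey, grey, violet, orange, brown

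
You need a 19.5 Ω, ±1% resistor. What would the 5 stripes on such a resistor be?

19.5 Ω = 195 × 10^-1.
1 → brown
9 → white
5 → green
Multiplier 10^-1 → gold.
±1% tolerance → brown.

brown, white, green, gold, brown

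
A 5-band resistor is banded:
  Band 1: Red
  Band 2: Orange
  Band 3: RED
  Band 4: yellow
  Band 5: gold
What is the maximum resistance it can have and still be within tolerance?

2436000 Ω

Red → 2 (first significant figure)
Orange → 3 (second significant figure)
Red → 2 (third significant figure)
Yellow → ×10^4 multiplier
Gold → ±5% tolerance
232 × 10000 = 2320000 Ω
Maximum = 2320000 × (1 + 5/100) = 2436000 Ω.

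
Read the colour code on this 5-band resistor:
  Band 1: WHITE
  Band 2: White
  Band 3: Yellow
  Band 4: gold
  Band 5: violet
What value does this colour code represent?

99.4 Ω

White → 9 (first significant figure)
White → 9 (second significant figure)
Yellow → 4 (third significant figure)
Gold → ×0.1 multiplier
994 × 0.1 = 99.4 Ω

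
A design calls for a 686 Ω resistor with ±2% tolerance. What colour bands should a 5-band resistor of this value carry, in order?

blue, grey, blue, black, red

686 Ω = 686 × 10^0.
6 → blue
8 → grey
6 → blue
Multiplier 10^0 → black.
±2% tolerance → red.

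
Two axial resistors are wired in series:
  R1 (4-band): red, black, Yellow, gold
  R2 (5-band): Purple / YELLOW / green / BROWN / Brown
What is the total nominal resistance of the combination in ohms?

207450 Ω

R1: red, black → 20; yellow ×10^4 → 200000 Ω.
R2: violet, yellow, green → 745; brown ×10 → 7450 Ω.
Series: 200000 + 7450 = 207450 Ω.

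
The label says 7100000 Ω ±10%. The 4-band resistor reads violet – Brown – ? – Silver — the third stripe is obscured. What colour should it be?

7100000 Ω = 71 × 10^5.
The third band is the multiplier, 10^5, which is green.

green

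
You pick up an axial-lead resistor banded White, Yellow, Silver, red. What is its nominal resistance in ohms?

0.94 Ω

White → 9 (first significant figure)
Yellow → 4 (second significant figure)
Silver → ×0.01 multiplier
94 × 0.01 = 0.94 Ω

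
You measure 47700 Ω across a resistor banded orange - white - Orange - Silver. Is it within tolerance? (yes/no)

Orange → 3 (first significant figure)
White → 9 (second significant figure)
Orange → ×10^3 multiplier
Silver → ±10% tolerance
39 × 1000 = 39000 Ω
Allowed range: 35100 Ω to 42900 Ω.
47700 Ω lies outside that range.

no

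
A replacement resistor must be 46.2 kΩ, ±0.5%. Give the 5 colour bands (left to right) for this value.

yellow, blue, red, red, green

46200 Ω = 462 × 10^2.
4 → yellow
6 → blue
2 → red
Multiplier 10^2 → red.
±0.5% tolerance → green.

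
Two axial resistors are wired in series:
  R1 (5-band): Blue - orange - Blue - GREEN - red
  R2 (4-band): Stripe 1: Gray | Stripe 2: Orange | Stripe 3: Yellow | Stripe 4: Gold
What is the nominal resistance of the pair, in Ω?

64430000 Ω

R1: blue, orange, blue → 636; green ×10^5 → 63600000 Ω.
R2: grey, orange → 83; yellow ×10^4 → 830000 Ω.
Series: 63600000 + 830000 = 64430000 Ω.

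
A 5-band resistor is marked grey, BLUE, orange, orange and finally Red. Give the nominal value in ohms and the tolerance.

863000 Ω ±2%

Grey → 8 (first significant figure)
Blue → 6 (second significant figure)
Orange → 3 (third significant figure)
Orange → ×10^3 multiplier
Red → ±2% tolerance
863 × 1000 = 863000 Ω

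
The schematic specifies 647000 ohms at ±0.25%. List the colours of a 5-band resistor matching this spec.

blue, yellow, violet, orange, blue

647000 Ω = 647 × 10^3.
6 → blue
4 → yellow
7 → violet
Multiplier 10^3 → orange.
±0.25% tolerance → blue.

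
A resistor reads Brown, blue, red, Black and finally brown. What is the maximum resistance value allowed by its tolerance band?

163.62 Ω

Brown → 1 (first significant figure)
Blue → 6 (second significant figure)
Red → 2 (third significant figure)
Black → ×1 multiplier
Brown → ±1% tolerance
162 × 1 = 162 Ω
Maximum = 162 × (1 + 1/100) = 163.62 Ω.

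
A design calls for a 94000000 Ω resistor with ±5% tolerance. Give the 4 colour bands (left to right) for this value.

white, yellow, blue, gold

94000000 Ω = 94 × 10^6.
9 → white
4 → yellow
Multiplier 10^6 → blue.
±5% tolerance → gold.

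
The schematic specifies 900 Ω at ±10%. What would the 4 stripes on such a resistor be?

white, black, brown, silver

900 Ω = 90 × 10^1.
9 → white
0 → black
Multiplier 10^1 → brown.
±10% tolerance → silver.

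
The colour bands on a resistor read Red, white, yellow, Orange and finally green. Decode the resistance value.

294000 Ω

Red → 2 (first significant figure)
White → 9 (second significant figure)
Yellow → 4 (third significant figure)
Orange → ×10^3 multiplier
294 × 1000 = 294000 Ω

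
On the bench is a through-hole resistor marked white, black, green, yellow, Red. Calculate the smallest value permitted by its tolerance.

8869000 Ω

White → 9 (first significant figure)
Black → 0 (second significant figure)
Green → 5 (third significant figure)
Yellow → ×10^4 multiplier
Red → ±2% tolerance
905 × 10000 = 9050000 Ω
Smallest = 9050000 × (1 − 2/100) = 8869000 Ω.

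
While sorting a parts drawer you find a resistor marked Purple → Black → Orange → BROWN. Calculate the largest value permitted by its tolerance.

Violet → 7 (first significant figure)
Black → 0 (second significant figure)
Orange → ×10^3 multiplier
Brown → ±1% tolerance
70 × 1000 = 70000 Ω
Largest = 70000 × (1 + 1/100) = 70700 Ω.

70700 Ω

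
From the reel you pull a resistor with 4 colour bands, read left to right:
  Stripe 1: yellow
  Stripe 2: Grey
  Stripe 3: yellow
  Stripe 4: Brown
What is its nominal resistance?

480000 Ω

Yellow → 4 (first significant figure)
Grey → 8 (second significant figure)
Yellow → ×10^4 multiplier
48 × 10000 = 480000 Ω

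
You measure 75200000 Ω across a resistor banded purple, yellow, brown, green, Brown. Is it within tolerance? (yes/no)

Violet → 7 (first significant figure)
Yellow → 4 (second significant figure)
Brown → 1 (third significant figure)
Green → ×10^5 multiplier
Brown → ±1% tolerance
741 × 100000 = 74100000 Ω
Allowed range: 73359000 Ω to 74841000 Ω.
75200000 Ω lies outside that range.

no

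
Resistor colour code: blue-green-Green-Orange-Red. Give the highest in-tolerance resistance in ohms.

668100 Ω

Blue → 6 (first significant figure)
Green → 5 (second significant figure)
Green → 5 (third significant figure)
Orange → ×10^3 multiplier
Red → ±2% tolerance
655 × 1000 = 655000 Ω
Highest = 655000 × (1 + 2/100) = 668100 Ω.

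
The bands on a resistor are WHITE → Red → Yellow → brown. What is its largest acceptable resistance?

White → 9 (first significant figure)
Red → 2 (second significant figure)
Yellow → ×10^4 multiplier
Brown → ±1% tolerance
92 × 10000 = 920000 Ω
Largest = 920000 × (1 + 1/100) = 929200 Ω.

929200 Ω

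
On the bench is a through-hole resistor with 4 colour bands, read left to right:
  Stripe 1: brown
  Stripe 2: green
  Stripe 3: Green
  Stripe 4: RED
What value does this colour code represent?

Brown → 1 (first significant figure)
Green → 5 (second significant figure)
Green → ×10^5 multiplier
15 × 100000 = 1500000 Ω

1500000 Ω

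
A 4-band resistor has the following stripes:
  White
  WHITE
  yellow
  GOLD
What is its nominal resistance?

White → 9 (first significant figure)
White → 9 (second significant figure)
Yellow → ×10^4 multiplier
99 × 10000 = 990000 Ω

990000 Ω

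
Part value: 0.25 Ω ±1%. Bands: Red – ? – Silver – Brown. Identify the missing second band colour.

green

0.25 Ω = 25 × 10^-2.
The second band gives digit 5 of the significand, and 5 is green.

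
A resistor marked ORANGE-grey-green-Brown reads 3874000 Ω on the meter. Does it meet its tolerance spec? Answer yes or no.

Orange → 3 (first significant figure)
Grey → 8 (second significant figure)
Green → ×10^5 multiplier
Brown → ±1% tolerance
38 × 100000 = 3800000 Ω
Allowed range: 3762000 Ω to 3838000 Ω.
3874000 Ω lies outside that range.

no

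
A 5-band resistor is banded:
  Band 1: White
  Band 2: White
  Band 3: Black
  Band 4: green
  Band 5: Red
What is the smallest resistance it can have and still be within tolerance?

White → 9 (first significant figure)
White → 9 (second significant figure)
Black → 0 (third significant figure)
Green → ×10^5 multiplier
Red → ±2% tolerance
990 × 100000 = 99000000 Ω
Smallest = 99000000 × (1 − 2/100) = 97020000 Ω.

97020000 Ω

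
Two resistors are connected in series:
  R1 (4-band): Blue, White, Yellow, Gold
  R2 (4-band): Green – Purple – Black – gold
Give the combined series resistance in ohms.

R1: blue, white → 69; yellow ×10^4 → 690000 Ω.
R2: green, violet → 57; black ×1 → 57 Ω.
Series: 690000 + 57 = 690057 Ω.

690057 Ω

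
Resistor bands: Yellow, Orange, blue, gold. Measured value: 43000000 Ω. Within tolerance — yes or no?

yes

Yellow → 4 (first significant figure)
Orange → 3 (second significant figure)
Blue → ×10^6 multiplier
Gold → ±5% tolerance
43 × 1000000 = 43000000 Ω
Allowed range: 40850000 Ω to 45150000 Ω.
43000000 Ω lies inside that range.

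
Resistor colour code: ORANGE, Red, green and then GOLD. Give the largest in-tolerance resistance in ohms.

3360000 Ω

Orange → 3 (first significant figure)
Red → 2 (second significant figure)
Green → ×10^5 multiplier
Gold → ±5% tolerance
32 × 100000 = 3200000 Ω
Largest = 3200000 × (1 + 5/100) = 3360000 Ω.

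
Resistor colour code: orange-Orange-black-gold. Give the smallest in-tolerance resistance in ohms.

31.35 Ω

Orange → 3 (first significant figure)
Orange → 3 (second significant figure)
Black → ×1 multiplier
Gold → ±5% tolerance
33 × 1 = 33 Ω
Smallest = 33 × (1 − 5/100) = 31.35 Ω.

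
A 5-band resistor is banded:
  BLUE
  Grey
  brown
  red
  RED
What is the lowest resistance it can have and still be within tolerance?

66738 Ω

Blue → 6 (first significant figure)
Grey → 8 (second significant figure)
Brown → 1 (third significant figure)
Red → ×10^2 multiplier
Red → ±2% tolerance
681 × 100 = 68100 Ω
Lowest = 68100 × (1 − 2/100) = 66738 Ω.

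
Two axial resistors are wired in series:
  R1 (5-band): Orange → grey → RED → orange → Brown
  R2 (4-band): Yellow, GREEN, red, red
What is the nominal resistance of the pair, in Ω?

386500 Ω

R1: orange, grey, red → 382; orange ×10^3 → 382000 Ω.
R2: yellow, green → 45; red ×10^2 → 4500 Ω.
Series: 382000 + 4500 = 386500 Ω.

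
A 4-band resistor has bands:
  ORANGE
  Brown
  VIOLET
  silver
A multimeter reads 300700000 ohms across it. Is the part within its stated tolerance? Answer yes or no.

Orange → 3 (first significant figure)
Brown → 1 (second significant figure)
Violet → ×10^7 multiplier
Silver → ±10% tolerance
31 × 10000000 = 310000000 Ω
Allowed range: 279000000 Ω to 341000000 Ω.
300700000 ohms lies inside that range.

yes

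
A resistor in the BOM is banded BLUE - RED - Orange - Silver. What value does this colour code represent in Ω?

Blue → 6 (first significant figure)
Red → 2 (second significant figure)
Orange → ×10^3 multiplier
62 × 1000 = 62000 Ω

62000 Ω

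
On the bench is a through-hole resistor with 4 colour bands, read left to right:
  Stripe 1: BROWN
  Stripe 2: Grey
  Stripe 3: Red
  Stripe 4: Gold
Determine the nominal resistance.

Brown → 1 (first significant figure)
Grey → 8 (second significant figure)
Red → ×10^2 multiplier
18 × 100 = 1800 Ω

1800 Ω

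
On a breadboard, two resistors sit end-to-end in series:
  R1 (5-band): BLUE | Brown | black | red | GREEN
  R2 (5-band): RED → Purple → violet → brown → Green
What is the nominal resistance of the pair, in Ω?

63770 Ω

R1: blue, brown, black → 610; red ×10^2 → 61000 Ω.
R2: red, violet, violet → 277; brown ×10 → 2770 Ω.
Series: 61000 + 2770 = 63770 Ω.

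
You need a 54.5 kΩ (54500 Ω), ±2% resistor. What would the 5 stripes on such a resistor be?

green, yellow, green, red, red

54500 Ω = 545 × 10^2.
5 → green
4 → yellow
5 → green
Multiplier 10^2 → red.
±2% tolerance → red.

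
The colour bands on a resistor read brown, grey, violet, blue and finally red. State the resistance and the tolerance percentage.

187000000 Ω ±2%

Brown → 1 (first significant figure)
Grey → 8 (second significant figure)
Violet → 7 (third significant figure)
Blue → ×10^6 multiplier
Red → ±2% tolerance
187 × 1000000 = 187000000 Ω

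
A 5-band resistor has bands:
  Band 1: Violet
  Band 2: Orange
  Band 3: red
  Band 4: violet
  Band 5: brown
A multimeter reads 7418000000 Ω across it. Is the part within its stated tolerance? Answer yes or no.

Violet → 7 (first significant figure)
Orange → 3 (second significant figure)
Red → 2 (third significant figure)
Violet → ×10^7 multiplier
Brown → ±1% tolerance
732 × 10000000 = 7320000000 Ω
Allowed range: 7246800000 Ω to 7393200000 Ω.
7418000000 Ω lies outside that range.

no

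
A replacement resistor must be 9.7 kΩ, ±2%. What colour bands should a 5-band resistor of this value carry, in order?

9700 Ω = 970 × 10^1.
9 → white
7 → violet
0 → black
Multiplier 10^1 → brown.
±2% tolerance → red.

white, violet, black, brown, red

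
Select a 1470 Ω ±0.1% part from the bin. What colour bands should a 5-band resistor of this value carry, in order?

1470 Ω = 147 × 10^1.
1 → brown
4 → yellow
7 → violet
Multiplier 10^1 → brown.
±0.1% tolerance → violet.

brown, yellow, violet, brown, violet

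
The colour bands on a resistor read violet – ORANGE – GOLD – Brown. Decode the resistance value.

7.3 Ω

Violet → 7 (first significant figure)
Orange → 3 (second significant figure)
Gold → ×0.1 multiplier
73 × 0.1 = 7.3 Ω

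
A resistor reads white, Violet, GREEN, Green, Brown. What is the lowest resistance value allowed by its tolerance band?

White → 9 (first significant figure)
Violet → 7 (second significant figure)
Green → 5 (third significant figure)
Green → ×10^5 multiplier
Brown → ±1% tolerance
975 × 100000 = 97500000 Ω
Lowest = 97500000 × (1 − 1/100) = 96525000 Ω.

96525000 Ω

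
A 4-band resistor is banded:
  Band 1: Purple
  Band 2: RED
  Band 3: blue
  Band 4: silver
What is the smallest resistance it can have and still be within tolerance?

64800000 Ω

Violet → 7 (first significant figure)
Red → 2 (second significant figure)
Blue → ×10^6 multiplier
Silver → ±10% tolerance
72 × 1000000 = 72000000 Ω
Smallest = 72000000 × (1 − 10/100) = 64800000 Ω.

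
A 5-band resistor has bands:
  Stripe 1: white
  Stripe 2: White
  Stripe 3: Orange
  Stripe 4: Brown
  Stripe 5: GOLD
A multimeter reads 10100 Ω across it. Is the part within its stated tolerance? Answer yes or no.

yes

White → 9 (first significant figure)
White → 9 (second significant figure)
Orange → 3 (third significant figure)
Brown → ×10 multiplier
Gold → ±5% tolerance
993 × 10 = 9930 Ω
Allowed range: 9433.5 Ω to 10426.5 Ω.
10100 Ω lies inside that range.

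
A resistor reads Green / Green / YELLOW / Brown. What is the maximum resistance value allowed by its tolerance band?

Green → 5 (first significant figure)
Green → 5 (second significant figure)
Yellow → ×10^4 multiplier
Brown → ±1% tolerance
55 × 10000 = 550000 Ω
Maximum = 550000 × (1 + 1/100) = 555500 Ω.

555500 Ω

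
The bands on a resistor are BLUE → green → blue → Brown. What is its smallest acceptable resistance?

Blue → 6 (first significant figure)
Green → 5 (second significant figure)
Blue → ×10^6 multiplier
Brown → ±1% tolerance
65 × 1000000 = 65000000 Ω
Smallest = 65000000 × (1 − 1/100) = 64350000 Ω.

64350000 Ω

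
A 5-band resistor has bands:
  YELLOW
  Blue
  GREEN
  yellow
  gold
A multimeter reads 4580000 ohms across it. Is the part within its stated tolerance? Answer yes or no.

yes

Yellow → 4 (first significant figure)
Blue → 6 (second significant figure)
Green → 5 (third significant figure)
Yellow → ×10^4 multiplier
Gold → ±5% tolerance
465 × 10000 = 4650000 Ω
Allowed range: 4417500 Ω to 4882500 Ω.
4580000 ohms lies inside that range.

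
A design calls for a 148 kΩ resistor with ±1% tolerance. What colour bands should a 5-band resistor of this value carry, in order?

brown, yellow, grey, orange, brown

148000 Ω = 148 × 10^3.
1 → brown
4 → yellow
8 → grey
Multiplier 10^3 → orange.
±1% tolerance → brown.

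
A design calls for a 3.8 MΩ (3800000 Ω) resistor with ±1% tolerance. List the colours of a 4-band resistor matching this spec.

3800000 Ω = 38 × 10^5.
3 → orange
8 → grey
Multiplier 10^5 → green.
±1% tolerance → brown.

orange, grey, green, brown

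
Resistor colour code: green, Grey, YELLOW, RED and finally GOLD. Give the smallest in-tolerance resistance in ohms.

55480 Ω

Green → 5 (first significant figure)
Grey → 8 (second significant figure)
Yellow → 4 (third significant figure)
Red → ×10^2 multiplier
Gold → ±5% tolerance
584 × 100 = 58400 Ω
Smallest = 58400 × (1 − 5/100) = 55480 Ω.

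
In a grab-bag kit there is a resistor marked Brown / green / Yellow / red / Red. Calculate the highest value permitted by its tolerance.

Brown → 1 (first significant figure)
Green → 5 (second significant figure)
Yellow → 4 (third significant figure)
Red → ×10^2 multiplier
Red → ±2% tolerance
154 × 100 = 15400 Ω
Highest = 15400 × (1 + 2/100) = 15708 Ω.

15708 Ω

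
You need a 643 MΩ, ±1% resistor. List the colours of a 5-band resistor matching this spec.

643000000 Ω = 643 × 10^6.
6 → blue
4 → yellow
3 → orange
Multiplier 10^6 → blue.
±1% tolerance → brown.

blue, yellow, orange, blue, brown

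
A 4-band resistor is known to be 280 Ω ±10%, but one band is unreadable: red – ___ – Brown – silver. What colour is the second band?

grey

280 Ω = 28 × 10^1.
The second band gives digit 8 of the significand, and 8 is grey.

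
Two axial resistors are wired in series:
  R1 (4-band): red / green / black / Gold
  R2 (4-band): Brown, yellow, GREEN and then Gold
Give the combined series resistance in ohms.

R1: red, green → 25; black ×1 → 25 Ω.
R2: brown, yellow → 14; green ×10^5 → 1400000 Ω.
Series: 25 + 1400000 = 1400025 Ω.

1400025 Ω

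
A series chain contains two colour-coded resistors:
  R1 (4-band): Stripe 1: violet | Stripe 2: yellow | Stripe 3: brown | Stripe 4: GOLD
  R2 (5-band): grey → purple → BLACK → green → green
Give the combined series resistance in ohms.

R1: violet, yellow → 74; brown ×10 → 740 Ω.
R2: grey, violet, black → 870; green ×10^5 → 87000000 Ω.
Series: 740 + 87000000 = 87000740 Ω.

87000740 Ω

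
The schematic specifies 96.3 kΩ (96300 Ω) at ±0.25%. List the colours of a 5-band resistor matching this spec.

white, blue, orange, red, blue

96300 Ω = 963 × 10^2.
9 → white
6 → blue
3 → orange
Multiplier 10^2 → red.
±0.25% tolerance → blue.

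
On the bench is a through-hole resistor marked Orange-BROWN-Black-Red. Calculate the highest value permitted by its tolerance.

31.62 Ω

Orange → 3 (first significant figure)
Brown → 1 (second significant figure)
Black → ×1 multiplier
Red → ±2% tolerance
31 × 1 = 31 Ω
Highest = 31 × (1 + 2/100) = 31.62 Ω.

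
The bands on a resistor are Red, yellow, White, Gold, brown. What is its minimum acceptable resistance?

24.651 Ω

Red → 2 (first significant figure)
Yellow → 4 (second significant figure)
White → 9 (third significant figure)
Gold → ×0.1 multiplier
Brown → ±1% tolerance
249 × 0.1 = 24.9 Ω
Minimum = 24.9 × (1 − 1/100) = 24.651 Ω.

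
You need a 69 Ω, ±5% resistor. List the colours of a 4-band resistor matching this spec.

69 Ω = 69 × 10^0.
6 → blue
9 → white
Multiplier 10^0 → black.
±5% tolerance → gold.

blue, white, black, gold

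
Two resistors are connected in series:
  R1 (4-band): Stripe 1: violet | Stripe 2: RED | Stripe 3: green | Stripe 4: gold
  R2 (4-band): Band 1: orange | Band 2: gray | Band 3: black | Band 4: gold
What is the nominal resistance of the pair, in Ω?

R1: violet, red → 72; green ×10^5 → 7200000 Ω.
R2: orange, grey → 38; black ×1 → 38 Ω.
Series: 7200000 + 38 = 7200038 Ω.

7200038 Ω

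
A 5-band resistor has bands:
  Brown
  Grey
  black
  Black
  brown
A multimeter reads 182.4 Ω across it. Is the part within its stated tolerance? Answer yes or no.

no

Brown → 1 (first significant figure)
Grey → 8 (second significant figure)
Black → 0 (third significant figure)
Black → ×1 multiplier
Brown → ±1% tolerance
180 × 1 = 180 Ω
Allowed range: 178.2 Ω to 181.8 Ω.
182.4 Ω lies outside that range.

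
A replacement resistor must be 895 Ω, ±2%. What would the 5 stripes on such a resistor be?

895 Ω = 895 × 10^0.
8 → grey
9 → white
5 → green
Multiplier 10^0 → black.
±2% tolerance → red.

grey, white, green, black, red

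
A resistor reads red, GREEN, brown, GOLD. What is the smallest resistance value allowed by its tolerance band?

237.5 Ω

Red → 2 (first significant figure)
Green → 5 (second significant figure)
Brown → ×10 multiplier
Gold → ±5% tolerance
25 × 10 = 250 Ω
Smallest = 250 × (1 − 5/100) = 237.5 Ω.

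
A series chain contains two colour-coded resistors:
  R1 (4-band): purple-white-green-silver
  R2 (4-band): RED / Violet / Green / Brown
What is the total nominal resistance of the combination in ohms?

R1: violet, white → 79; green ×10^5 → 7900000 Ω.
R2: red, violet → 27; green ×10^5 → 2700000 Ω.
Series: 7900000 + 2700000 = 10600000 Ω.

10600000 Ω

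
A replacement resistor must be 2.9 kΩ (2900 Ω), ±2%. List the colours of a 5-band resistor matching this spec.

2900 Ω = 290 × 10^1.
2 → red
9 → white
0 → black
Multiplier 10^1 → brown.
±2% tolerance → red.

red, white, black, brown, red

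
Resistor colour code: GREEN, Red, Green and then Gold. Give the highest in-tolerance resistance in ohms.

Green → 5 (first significant figure)
Red → 2 (second significant figure)
Green → ×10^5 multiplier
Gold → ±5% tolerance
52 × 100000 = 5200000 Ω
Highest = 5200000 × (1 + 5/100) = 5460000 Ω.

5460000 Ω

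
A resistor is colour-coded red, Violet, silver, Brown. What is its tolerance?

The last band, brown, is the tolerance band.
Brown corresponds to ±1%.

±1%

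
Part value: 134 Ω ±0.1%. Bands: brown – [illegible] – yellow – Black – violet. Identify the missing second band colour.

orange

134 Ω = 134 × 10^0.
The second band gives digit 3 of the significand, and 3 is orange.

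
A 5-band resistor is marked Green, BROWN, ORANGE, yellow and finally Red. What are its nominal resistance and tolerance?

5130000 Ω ±2%

Green → 5 (first significant figure)
Brown → 1 (second significant figure)
Orange → 3 (third significant figure)
Yellow → ×10^4 multiplier
Red → ±2% tolerance
513 × 10000 = 5130000 Ω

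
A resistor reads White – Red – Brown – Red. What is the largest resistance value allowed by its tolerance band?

White → 9 (first significant figure)
Red → 2 (second significant figure)
Brown → ×10 multiplier
Red → ±2% tolerance
92 × 10 = 920 Ω
Largest = 920 × (1 + 2/100) = 938.4 Ω.

938.4 Ω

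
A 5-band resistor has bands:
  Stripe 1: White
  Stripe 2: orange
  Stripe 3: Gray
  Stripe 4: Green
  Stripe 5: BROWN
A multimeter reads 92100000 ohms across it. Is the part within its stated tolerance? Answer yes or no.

no

White → 9 (first significant figure)
Orange → 3 (second significant figure)
Grey → 8 (third significant figure)
Green → ×10^5 multiplier
Brown → ±1% tolerance
938 × 100000 = 93800000 Ω
Allowed range: 92862000 Ω to 94738000 Ω.
92100000 ohms lies outside that range.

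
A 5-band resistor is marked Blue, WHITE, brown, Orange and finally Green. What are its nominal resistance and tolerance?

Blue → 6 (first significant figure)
White → 9 (second significant figure)
Brown → 1 (third significant figure)
Orange → ×10^3 multiplier
Green → ±0.5% tolerance
691 × 1000 = 691000 Ω

691000 Ω ±0.5%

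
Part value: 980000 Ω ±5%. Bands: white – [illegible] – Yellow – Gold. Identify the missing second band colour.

grey

980000 Ω = 98 × 10^4.
The second band gives digit 8 of the significand, and 8 is grey.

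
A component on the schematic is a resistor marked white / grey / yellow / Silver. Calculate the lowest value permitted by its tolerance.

White → 9 (first significant figure)
Grey → 8 (second significant figure)
Yellow → ×10^4 multiplier
Silver → ±10% tolerance
98 × 10000 = 980000 Ω
Lowest = 980000 × (1 − 10/100) = 882000 Ω.

882000 Ω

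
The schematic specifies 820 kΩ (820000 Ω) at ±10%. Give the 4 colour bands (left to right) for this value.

820000 Ω = 82 × 10^4.
8 → grey
2 → red
Multiplier 10^4 → yellow.
±10% tolerance → silver.

grey, red, yellow, silver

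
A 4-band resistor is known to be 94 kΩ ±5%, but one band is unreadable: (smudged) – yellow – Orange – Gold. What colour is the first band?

white

94000 Ω = 94 × 10^3.
The first band gives digit 9 of the significand, and 9 is white.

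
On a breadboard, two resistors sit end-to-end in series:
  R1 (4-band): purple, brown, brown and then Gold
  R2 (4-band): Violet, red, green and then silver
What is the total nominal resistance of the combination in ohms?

7200710 Ω

R1: violet, brown → 71; brown ×10 → 710 Ω.
R2: violet, red → 72; green ×10^5 → 7200000 Ω.
Series: 710 + 7200000 = 7200710 Ω.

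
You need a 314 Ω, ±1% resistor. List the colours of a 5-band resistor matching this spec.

orange, brown, yellow, black, brown

314 Ω = 314 × 10^0.
3 → orange
1 → brown
4 → yellow
Multiplier 10^0 → black.
±1% tolerance → brown.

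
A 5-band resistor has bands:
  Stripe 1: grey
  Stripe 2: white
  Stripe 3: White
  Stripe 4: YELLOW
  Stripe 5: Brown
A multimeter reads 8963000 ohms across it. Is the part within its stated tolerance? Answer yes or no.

Grey → 8 (first significant figure)
White → 9 (second significant figure)
White → 9 (third significant figure)
Yellow → ×10^4 multiplier
Brown → ±1% tolerance
899 × 10000 = 8990000 Ω
Allowed range: 8900100 Ω to 9079900 Ω.
8963000 ohms lies inside that range.

yes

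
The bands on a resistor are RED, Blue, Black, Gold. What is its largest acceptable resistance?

27.3 Ω

Red → 2 (first significant figure)
Blue → 6 (second significant figure)
Black → ×1 multiplier
Gold → ±5% tolerance
26 × 1 = 26 Ω
Largest = 26 × (1 + 5/100) = 27.3 Ω.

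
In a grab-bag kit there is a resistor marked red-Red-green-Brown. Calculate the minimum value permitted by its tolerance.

Red → 2 (first significant figure)
Red → 2 (second significant figure)
Green → ×10^5 multiplier
Brown → ±1% tolerance
22 × 100000 = 2200000 Ω
Minimum = 2200000 × (1 − 1/100) = 2178000 Ω.

2178000 Ω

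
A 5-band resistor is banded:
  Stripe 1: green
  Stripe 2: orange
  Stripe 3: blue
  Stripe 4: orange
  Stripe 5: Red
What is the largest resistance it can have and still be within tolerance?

546720 Ω

Green → 5 (first significant figure)
Orange → 3 (second significant figure)
Blue → 6 (third significant figure)
Orange → ×10^3 multiplier
Red → ±2% tolerance
536 × 1000 = 536000 Ω
Largest = 536000 × (1 + 2/100) = 546720 Ω.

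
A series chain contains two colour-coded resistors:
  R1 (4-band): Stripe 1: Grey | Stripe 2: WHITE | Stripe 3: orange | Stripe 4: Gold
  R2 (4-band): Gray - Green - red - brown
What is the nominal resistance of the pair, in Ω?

R1: grey, white → 89; orange ×10^3 → 89000 Ω.
R2: grey, green → 85; red ×10^2 → 8500 Ω.
Series: 89000 + 8500 = 97500 Ω.

97500 Ω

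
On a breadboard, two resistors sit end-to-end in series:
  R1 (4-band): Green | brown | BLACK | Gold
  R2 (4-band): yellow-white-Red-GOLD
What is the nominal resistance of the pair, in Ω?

R1: green, brown → 51; black ×1 → 51 Ω.
R2: yellow, white → 49; red ×10^2 → 4900 Ω.
Series: 51 + 4900 = 4951 Ω.

4951 Ω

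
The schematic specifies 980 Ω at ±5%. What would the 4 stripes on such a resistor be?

white, grey, brown, gold

980 Ω = 98 × 10^1.
9 → white
8 → grey
Multiplier 10^1 → brown.
±5% tolerance → gold.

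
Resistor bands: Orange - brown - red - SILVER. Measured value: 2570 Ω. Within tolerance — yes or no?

Orange → 3 (first significant figure)
Brown → 1 (second significant figure)
Red → ×10^2 multiplier
Silver → ±10% tolerance
31 × 100 = 3100 Ω
Allowed range: 2790 Ω to 3410 Ω.
2570 Ω lies outside that range.

no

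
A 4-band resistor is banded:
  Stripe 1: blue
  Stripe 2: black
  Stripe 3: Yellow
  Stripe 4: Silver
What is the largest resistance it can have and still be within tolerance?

660000 Ω

Blue → 6 (first significant figure)
Black → 0 (second significant figure)
Yellow → ×10^4 multiplier
Silver → ±10% tolerance
60 × 10000 = 600000 Ω
Largest = 600000 × (1 + 10/100) = 660000 Ω.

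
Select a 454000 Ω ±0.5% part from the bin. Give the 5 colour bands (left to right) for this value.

454000 Ω = 454 × 10^3.
4 → yellow
5 → green
4 → yellow
Multiplier 10^3 → orange.
±0.5% tolerance → green.

yellow, green, yellow, orange, green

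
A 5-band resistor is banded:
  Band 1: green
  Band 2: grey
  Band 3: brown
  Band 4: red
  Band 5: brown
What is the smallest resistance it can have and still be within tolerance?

Green → 5 (first significant figure)
Grey → 8 (second significant figure)
Brown → 1 (third significant figure)
Red → ×10^2 multiplier
Brown → ±1% tolerance
581 × 100 = 58100 Ω
Smallest = 58100 × (1 − 1/100) = 57519 Ω.

57519 Ω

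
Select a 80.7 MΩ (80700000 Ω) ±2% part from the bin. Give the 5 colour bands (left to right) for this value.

80700000 Ω = 807 × 10^5.
8 → grey
0 → black
7 → violet
Multiplier 10^5 → green.
±2% tolerance → red.

grey, black, violet, green, red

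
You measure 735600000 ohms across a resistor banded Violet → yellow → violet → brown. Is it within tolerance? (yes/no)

yes

Violet → 7 (first significant figure)
Yellow → 4 (second significant figure)
Violet → ×10^7 multiplier
Brown → ±1% tolerance
74 × 10000000 = 740000000 Ω
Allowed range: 732600000 Ω to 747400000 Ω.
735600000 ohms lies inside that range.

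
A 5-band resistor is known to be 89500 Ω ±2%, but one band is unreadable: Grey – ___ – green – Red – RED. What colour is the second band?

white

89500 Ω = 895 × 10^2.
The second band gives digit 9 of the significand, and 9 is white.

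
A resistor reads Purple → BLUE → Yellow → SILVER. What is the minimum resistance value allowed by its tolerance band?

Violet → 7 (first significant figure)
Blue → 6 (second significant figure)
Yellow → ×10^4 multiplier
Silver → ±10% tolerance
76 × 10000 = 760000 Ω
Minimum = 760000 × (1 − 10/100) = 684000 Ω.

684000 Ω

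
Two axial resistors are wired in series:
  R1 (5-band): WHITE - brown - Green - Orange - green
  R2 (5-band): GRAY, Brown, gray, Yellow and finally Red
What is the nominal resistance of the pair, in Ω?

9095000 Ω

R1: white, brown, green → 915; orange ×10^3 → 915000 Ω.
R2: grey, brown, grey → 818; yellow ×10^4 → 8180000 Ω.
Series: 915000 + 8180000 = 9095000 Ω.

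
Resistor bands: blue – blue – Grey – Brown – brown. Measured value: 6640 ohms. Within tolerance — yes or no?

Blue → 6 (first significant figure)
Blue → 6 (second significant figure)
Grey → 8 (third significant figure)
Brown → ×10 multiplier
Brown → ±1% tolerance
668 × 10 = 6680 Ω
Allowed range: 6613.2 Ω to 6746.8 Ω.
6640 ohms lies inside that range.

yes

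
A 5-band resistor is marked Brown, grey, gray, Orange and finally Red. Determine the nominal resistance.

188000 Ω

Brown → 1 (first significant figure)
Grey → 8 (second significant figure)
Grey → 8 (third significant figure)
Orange → ×10^3 multiplier
188 × 1000 = 188000 Ω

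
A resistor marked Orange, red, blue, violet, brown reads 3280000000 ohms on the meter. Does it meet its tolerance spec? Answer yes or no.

yes

Orange → 3 (first significant figure)
Red → 2 (second significant figure)
Blue → 6 (third significant figure)
Violet → ×10^7 multiplier
Brown → ±1% tolerance
326 × 10000000 = 3260000000 Ω
Allowed range: 3227400000 Ω to 3292600000 Ω.
3280000000 ohms lies inside that range.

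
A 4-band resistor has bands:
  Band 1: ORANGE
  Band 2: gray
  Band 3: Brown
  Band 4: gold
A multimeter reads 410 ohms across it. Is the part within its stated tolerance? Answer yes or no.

Orange → 3 (first significant figure)
Grey → 8 (second significant figure)
Brown → ×10 multiplier
Gold → ±5% tolerance
38 × 10 = 380 Ω
Allowed range: 361 Ω to 399 Ω.
410 ohms lies outside that range.

no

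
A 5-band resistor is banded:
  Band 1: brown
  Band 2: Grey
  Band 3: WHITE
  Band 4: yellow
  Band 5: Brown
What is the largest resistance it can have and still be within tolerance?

Brown → 1 (first significant figure)
Grey → 8 (second significant figure)
White → 9 (third significant figure)
Yellow → ×10^4 multiplier
Brown → ±1% tolerance
189 × 10000 = 1890000 Ω
Largest = 1890000 × (1 + 1/100) = 1908900 Ω.

1908900 Ω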